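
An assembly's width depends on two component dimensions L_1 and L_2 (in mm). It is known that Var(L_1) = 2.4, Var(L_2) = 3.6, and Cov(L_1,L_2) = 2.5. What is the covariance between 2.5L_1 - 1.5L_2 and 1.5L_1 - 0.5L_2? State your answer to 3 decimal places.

Cov(2.5L_1 - 1.5L_2, 1.5L_1 - 0.5L_2) = (2.5)(1.5)Var(L_1) + (-1.5)(-0.5)Var(L_2) + [(2.5)(-0.5) + (-1.5)(1.5)]Cov(L_1,L_2)
= 3.75·2.4 + 0.75·3.6 + -3.5·2.5 = 2.95

2.950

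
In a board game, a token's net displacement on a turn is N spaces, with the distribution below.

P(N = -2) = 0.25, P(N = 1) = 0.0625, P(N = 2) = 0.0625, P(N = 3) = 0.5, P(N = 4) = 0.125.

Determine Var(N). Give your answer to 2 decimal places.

4.96

E[N] = (-2)(0.25) + (1)(0.0625) + (2)(0.0625) + (3)(0.5) + (4)(0.125) = 1.6875
E[N²] = (-2)²(0.25) + (1)²(0.0625) + (2)²(0.0625) + (3)²(0.5) + (4)²(0.125) = 7.8125
Var(N) = E[N²] − (E[N])² = 7.8125 − (1.6875)² = 4.96484375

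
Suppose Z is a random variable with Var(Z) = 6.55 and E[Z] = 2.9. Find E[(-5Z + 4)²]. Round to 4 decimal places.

E[-5Z + 4] = -5·2.9 + 4 = -10.5
Var(-5Z + 4) = (-5)²·6.55 = 163.75
E[(-5Z + 4)²] = Var((-5Z + 4)) + (E[(-5Z + 4)])² = 163.75 + (-10.5)² = 274

274.0000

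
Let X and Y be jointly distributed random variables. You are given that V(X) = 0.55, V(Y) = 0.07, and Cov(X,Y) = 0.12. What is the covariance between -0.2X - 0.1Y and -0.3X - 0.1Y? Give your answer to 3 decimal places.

Cov(-0.2X - 0.1Y, -0.3X - 0.1Y) = (-0.2)(-0.3)V(X) + (-0.1)(-0.1)V(Y) + [(-0.2)(-0.1) + (-0.1)(-0.3)]Cov(X,Y)
= 0.06·0.55 + 0.01·0.07 + 0.05·0.12 = 0.0397

0.040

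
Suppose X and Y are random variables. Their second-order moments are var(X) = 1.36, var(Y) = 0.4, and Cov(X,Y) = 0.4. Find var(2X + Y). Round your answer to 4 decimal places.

var(2X + Y) = (2)²·var(X) + (1)²·var(Y) + 2·(2)·(1)·Cov(X,Y)
= 4·1.36 + 1·0.4 + 4·0.4 = 7.44

7.4400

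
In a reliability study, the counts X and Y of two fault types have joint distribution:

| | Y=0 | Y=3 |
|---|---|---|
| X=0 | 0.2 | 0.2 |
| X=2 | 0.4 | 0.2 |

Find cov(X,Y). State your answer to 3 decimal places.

E[X] = 1.2,  E[Y] = 1.2
E[XY] = 1.2
cov(X,Y) = E[XY] − E[X]E[Y] = 1.2 − (1.2)(1.2) = -0.24

-0.240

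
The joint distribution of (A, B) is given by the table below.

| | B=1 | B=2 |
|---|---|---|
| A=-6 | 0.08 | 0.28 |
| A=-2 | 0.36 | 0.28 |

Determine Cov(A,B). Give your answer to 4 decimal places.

-0.3136

E[A] = -3.44,  E[B] = 1.56
E[AB] = -5.68
Cov(A,B) = E[AB] − E[A]E[B] = -5.68 − (-3.44)(1.56) = -0.3136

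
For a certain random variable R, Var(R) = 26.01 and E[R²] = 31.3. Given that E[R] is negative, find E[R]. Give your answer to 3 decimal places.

(E[R])² = E[R²] − Var(R) = 31.3 − 26.01 = 5.29
E[R] = −√5.29 = -2.3

-2.300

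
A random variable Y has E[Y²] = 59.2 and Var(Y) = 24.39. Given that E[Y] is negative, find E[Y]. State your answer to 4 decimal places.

(E[Y])² = E[Y²] − Var(Y) = 59.2 − 24.39 = 34.81
E[Y] = −√34.81 = -5.9

-5.9000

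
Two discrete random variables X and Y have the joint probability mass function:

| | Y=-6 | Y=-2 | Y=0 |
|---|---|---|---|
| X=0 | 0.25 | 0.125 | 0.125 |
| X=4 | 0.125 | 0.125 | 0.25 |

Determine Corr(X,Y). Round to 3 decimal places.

E[X] = 2,  E[Y] = -2.75
E[XY] = -4
cov(X,Y) = E[XY] − E[X]E[Y] = -4 − (2)(-2.75) = 1.5
Var(X) = 4,  Var(Y) = 6.9375
ρ = 1.5 / √(4·6.9375) ≈ 0.285

0.285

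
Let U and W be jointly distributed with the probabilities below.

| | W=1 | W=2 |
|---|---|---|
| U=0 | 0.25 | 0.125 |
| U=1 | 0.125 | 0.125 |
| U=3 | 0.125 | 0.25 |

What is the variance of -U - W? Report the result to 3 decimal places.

E[U] = 1.375,  E[W] = 1.5,  E[UW] = 2.25
Var(U) = 3.625 − (1.375)² = 1.734375;  Var(W) = 2.5 − (1.5)² = 0.25
Cov(U,W) = 2.25 − (1.375)(1.5) = 0.1875
Var(-U - W) = (-1)²·1.734375 + (-1)²·0.25 + 2·(-1)·(-1)·0.1875 = 2.359375

2.359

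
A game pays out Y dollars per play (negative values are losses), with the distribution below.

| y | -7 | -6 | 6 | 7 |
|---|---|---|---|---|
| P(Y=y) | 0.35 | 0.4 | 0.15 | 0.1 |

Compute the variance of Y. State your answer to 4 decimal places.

31.2875

E[Y] = (-7)(0.35) + (-6)(0.4) + (6)(0.15) + (7)(0.1) = -3.25
E[Y²] = (-7)²(0.35) + (-6)²(0.4) + (6)²(0.15) + (7)²(0.1) = 41.85
V(Y) = E[Y²] − (E[Y])² = 41.85 − (-3.25)² = 31.2875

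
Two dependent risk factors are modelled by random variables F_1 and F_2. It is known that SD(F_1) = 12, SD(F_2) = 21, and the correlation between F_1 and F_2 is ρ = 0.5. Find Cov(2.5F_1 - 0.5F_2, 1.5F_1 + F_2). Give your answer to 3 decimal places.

var(F_1) = (12)² = 144;  var(F_2) = (21)² = 441
Cov(F_1,F_2) = ρ·SD(F_1)·SD(F_2) = 0.5·12·21 = 126
Cov(2.5F_1 - 0.5F_2, 1.5F_1 + F_2) = (2.5)(1.5)var(F_1) + (-0.5)(1)var(F_2) + [(2.5)(1) + (-0.5)(1.5)]Cov(F_1,F_2)
= 3.75·144 + -0.5·441 + 1.75·126 = 540

540.000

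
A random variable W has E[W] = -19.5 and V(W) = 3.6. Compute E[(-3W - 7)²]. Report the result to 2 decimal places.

E[-3W - 7] = -3·-19.5 − 7 = 51.5
V(-3W - 7) = (-3)²·3.6 = 32.4
E[(-3W - 7)²] = V((-3W - 7)) + (E[(-3W - 7)])² = 32.4 + (51.5)² = 2684.65

2684.65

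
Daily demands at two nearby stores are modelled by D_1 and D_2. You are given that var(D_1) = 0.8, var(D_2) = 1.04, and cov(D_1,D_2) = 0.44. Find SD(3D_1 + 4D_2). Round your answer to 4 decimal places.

5.8652

var(3D_1 + 4D_2) = (3)²·var(D_1) + (4)²·var(D_2) + 2·(3)·(4)·cov(D_1,D_2)
= 9·0.8 + 16·1.04 + 24·0.44 = 34.4
SD(3D_1 + 4D_2) = √34.4 ≈ 5.8652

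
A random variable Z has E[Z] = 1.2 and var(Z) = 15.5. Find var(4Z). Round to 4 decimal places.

var(4Z) = (4)²·var(Z) = 16·15.5 = 248

248.0000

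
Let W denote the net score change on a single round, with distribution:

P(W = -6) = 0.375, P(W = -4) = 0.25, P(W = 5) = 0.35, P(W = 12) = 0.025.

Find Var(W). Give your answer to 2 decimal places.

28.41

E[W] = (-6)(0.375) + (-4)(0.25) + (5)(0.35) + (12)(0.025) = -1.2
E[W²] = (-6)²(0.375) + (-4)²(0.25) + (5)²(0.35) + (12)²(0.025) = 29.85
Var(W) = E[W²] − (E[W])² = 29.85 − (-1.2)² = 28.41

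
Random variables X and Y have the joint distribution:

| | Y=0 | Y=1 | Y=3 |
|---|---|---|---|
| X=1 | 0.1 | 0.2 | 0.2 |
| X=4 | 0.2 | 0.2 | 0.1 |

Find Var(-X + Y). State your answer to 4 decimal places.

E[X] = 2.5,  E[Y] = 1.3,  E[XY] = 2.8
Var(X) = 8.5 − (2.5)² = 2.25;  Var(Y) = 3.1 − (1.3)² = 1.41
cov(X,Y) = 2.8 − (2.5)(1.3) = -0.45
Var(-X + Y) = (-1)²·2.25 + (1)²·1.41 + 2·(-1)·(1)·-0.45 = 4.56

4.5600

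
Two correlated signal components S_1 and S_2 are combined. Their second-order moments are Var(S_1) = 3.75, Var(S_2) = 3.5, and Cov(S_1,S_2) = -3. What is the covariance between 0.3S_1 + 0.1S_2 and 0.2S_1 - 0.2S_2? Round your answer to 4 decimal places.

0.2750

Cov(0.3S_1 + 0.1S_2, 0.2S_1 - 0.2S_2) = (0.3)(0.2)Var(S_1) + (0.1)(-0.2)Var(S_2) + [(0.3)(-0.2) + (0.1)(0.2)]Cov(S_1,S_2)
= 0.06·3.75 + -0.02·3.5 + -0.04·-3 = 0.275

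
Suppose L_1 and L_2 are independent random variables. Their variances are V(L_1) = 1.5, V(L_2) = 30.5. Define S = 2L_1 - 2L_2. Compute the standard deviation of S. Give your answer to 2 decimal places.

By independence, V(S) = (2)²V(L_1) + (-2)²V(L_2)
= (2)²·1.5 + (-2)²·30.5 = 128
sd(S) = √128 ≈ 11.31

11.31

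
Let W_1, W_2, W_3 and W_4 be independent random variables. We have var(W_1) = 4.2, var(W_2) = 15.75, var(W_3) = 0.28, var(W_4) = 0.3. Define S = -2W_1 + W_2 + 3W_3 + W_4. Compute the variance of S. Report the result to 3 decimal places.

35.370

By independence, var(S) = (-2)²var(W_1) + (1)²var(W_2) + (3)²var(W_3) + (1)²var(W_4)
= (-2)²·4.2 + (1)²·15.75 + (3)²·0.28 + (1)²·0.3 = 35.37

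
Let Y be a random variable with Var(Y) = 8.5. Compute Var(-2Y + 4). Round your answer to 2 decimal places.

Var(-2Y + 4) = (-2)²·Var(Y) = 4·8.5 = 34

34.00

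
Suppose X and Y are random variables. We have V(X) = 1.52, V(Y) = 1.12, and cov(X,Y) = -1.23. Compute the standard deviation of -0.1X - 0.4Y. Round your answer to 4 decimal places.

V(-0.1X - 0.4Y) = (-0.1)²·V(X) + (-0.4)²·V(Y) + 2·(-0.1)·(-0.4)·cov(X,Y)
= 0.01·1.52 + 0.16·1.12 + 0.08·-1.23 = 0.096
σ(-0.1X - 0.4Y) = √0.096 ≈ 0.3098

0.3098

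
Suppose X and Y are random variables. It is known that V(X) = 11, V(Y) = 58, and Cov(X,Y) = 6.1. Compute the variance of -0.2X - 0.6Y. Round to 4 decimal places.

V(-0.2X - 0.6Y) = (-0.2)²·V(X) + (-0.6)²·V(Y) + 2·(-0.2)·(-0.6)·Cov(X,Y)
= 0.04·11 + 0.36·58 + 0.24·6.1 = 22.784

22.7840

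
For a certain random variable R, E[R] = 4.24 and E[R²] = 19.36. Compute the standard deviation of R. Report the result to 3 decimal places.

V(R) = 19.36 − (4.24)² = 1.3824
SD(R) = √1.3824 ≈ 1.176

1.176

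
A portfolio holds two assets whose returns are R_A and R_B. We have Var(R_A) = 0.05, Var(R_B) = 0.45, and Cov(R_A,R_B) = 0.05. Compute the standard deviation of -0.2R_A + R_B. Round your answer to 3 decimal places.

0.657

Var(-0.2R_A + R_B) = (-0.2)²·Var(R_A) + (1)²·Var(R_B) + 2·(-0.2)·(1)·Cov(R_A,R_B)
= 0.04·0.05 + 1·0.45 + -0.4·0.05 = 0.432
sd(-0.2R_A + R_B) = √0.432 ≈ 0.657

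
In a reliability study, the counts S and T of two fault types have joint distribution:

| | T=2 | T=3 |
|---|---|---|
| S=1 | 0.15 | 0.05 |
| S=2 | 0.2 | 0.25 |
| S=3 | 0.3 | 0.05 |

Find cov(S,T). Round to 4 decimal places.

-0.0525

E[S] = 2.15,  E[T] = 2.35
E[ST] = 5
cov(S,T) = E[ST] − E[S]E[T] = 5 − (2.15)(2.35) = -0.0525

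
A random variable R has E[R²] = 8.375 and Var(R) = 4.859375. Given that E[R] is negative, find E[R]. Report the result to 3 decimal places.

-1.875

(E[R])² = E[R²] − Var(R) = 8.375 − 4.859375 = 3.515625
E[R] = −√3.515625 = -1.875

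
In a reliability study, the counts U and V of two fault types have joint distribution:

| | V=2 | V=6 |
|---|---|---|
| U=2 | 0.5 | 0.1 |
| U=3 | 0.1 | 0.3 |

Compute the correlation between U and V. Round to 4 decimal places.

E[U] = 2.4,  E[V] = 3.6
E[UV] = 9.2
Cov(U,V) = E[UV] − E[U]E[V] = 9.2 − (2.4)(3.6) = 0.56
Var(U) = 0.24,  Var(V) = 3.84
ρ = 0.56 / √(0.24·3.84) ≈ 0.5833

0.5833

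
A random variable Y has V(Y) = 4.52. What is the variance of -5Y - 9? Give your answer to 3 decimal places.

113.000

V(-5Y - 9) = (-5)²·V(Y) = 25·4.52 = 113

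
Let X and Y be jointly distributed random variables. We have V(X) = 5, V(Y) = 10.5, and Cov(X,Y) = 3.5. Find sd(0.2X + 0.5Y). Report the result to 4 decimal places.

1.8775

V(0.2X + 0.5Y) = (0.2)²·V(X) + (0.5)²·V(Y) + 2·(0.2)·(0.5)·Cov(X,Y)
= 0.04·5 + 0.25·10.5 + 0.2·3.5 = 3.525
sd(0.2X + 0.5Y) = √3.525 ≈ 1.8775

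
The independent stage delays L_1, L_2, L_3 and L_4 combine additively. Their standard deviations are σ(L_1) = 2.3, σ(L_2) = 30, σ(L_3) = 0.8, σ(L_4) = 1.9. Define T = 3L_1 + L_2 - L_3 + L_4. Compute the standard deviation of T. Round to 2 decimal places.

30.85

V(L_1) = 5.29, V(L_2) = 900, V(L_3) = 0.64, V(L_4) = 3.61
By independence, V(T) = (3)²V(L_1) + (1)²V(L_2) + (-1)²V(L_3) + (1)²V(L_4)
= (3)²·5.29 + (1)²·900 + (-1)²·0.64 + (1)²·3.61 = 951.86
σ(T) = √951.86 ≈ 30.85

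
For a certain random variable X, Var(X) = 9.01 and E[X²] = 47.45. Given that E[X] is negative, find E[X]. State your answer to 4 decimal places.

-6.2000

(E[X])² = E[X²] − Var(X) = 47.45 − 9.01 = 38.44
E[X] = −√38.44 = -6.2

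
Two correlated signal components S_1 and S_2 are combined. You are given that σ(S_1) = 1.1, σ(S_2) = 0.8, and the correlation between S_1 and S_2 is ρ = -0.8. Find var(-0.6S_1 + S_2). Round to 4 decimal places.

1.9204

var(S_1) = (1.1)² = 1.21;  var(S_2) = (0.8)² = 0.64
cov(S_1,S_2) = ρ·σ(S_1)·σ(S_2) = -0.8·1.1·0.8 = -0.704
var(-0.6S_1 + S_2) = (-0.6)²·var(S_1) + (1)²·var(S_2) + 2·(-0.6)·(1)·cov(S_1,S_2)
= 0.36·1.21 + 1·0.64 + -1.2·-0.704 = 1.9204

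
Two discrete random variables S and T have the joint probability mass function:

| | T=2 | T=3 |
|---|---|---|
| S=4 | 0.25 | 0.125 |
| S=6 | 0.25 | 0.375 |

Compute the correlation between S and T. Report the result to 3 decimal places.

E[S] = 5.25,  E[T] = 2.5
E[ST] = 13.25
Cov(S,T) = E[ST] − E[S]E[T] = 13.25 − (5.25)(2.5) = 0.125
Var(S) = 0.9375,  Var(T) = 0.25
ρ = 0.125 / √(0.9375·0.25) ≈ 0.258

0.258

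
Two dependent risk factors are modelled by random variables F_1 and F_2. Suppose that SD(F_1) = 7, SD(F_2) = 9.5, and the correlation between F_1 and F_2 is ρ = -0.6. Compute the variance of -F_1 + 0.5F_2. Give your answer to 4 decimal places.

var(F_1) = (7)² = 49;  var(F_2) = (9.5)² = 90.25
Cov(F_1,F_2) = ρ·SD(F_1)·SD(F_2) = -0.6·7·9.5 = -39.9
var(-F_1 + 0.5F_2) = (-1)²·var(F_1) + (0.5)²·var(F_2) + 2·(-1)·(0.5)·Cov(F_1,F_2)
= 1·49 + 0.25·90.25 + -1·-39.9 = 111.4625

111.4625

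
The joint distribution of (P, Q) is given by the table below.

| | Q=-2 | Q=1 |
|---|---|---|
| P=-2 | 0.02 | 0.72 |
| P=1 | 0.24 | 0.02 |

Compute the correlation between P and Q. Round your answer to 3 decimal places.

-0.896

E[P] = -1.22,  E[Q] = 0.22
E[PQ] = -1.82
cov(P,Q) = E[PQ] − E[P]E[Q] = -1.82 − (-1.22)(0.22) = -1.5516
var(P) = 1.7316,  var(Q) = 1.7316
ρ = -1.5516 / √(1.7316·1.7316) ≈ -0.896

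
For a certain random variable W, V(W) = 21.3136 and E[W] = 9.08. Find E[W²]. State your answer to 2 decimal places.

103.76

E[W²] = V(W) + (E[W])² = 21.3136 + (9.08)² = 103.76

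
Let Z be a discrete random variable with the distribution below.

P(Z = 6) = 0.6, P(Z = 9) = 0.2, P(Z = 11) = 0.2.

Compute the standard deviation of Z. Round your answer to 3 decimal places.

2.059

E[Z] = (6)(0.6) + (9)(0.2) + (11)(0.2) = 7.6
E[Z²] = (6)²(0.6) + (9)²(0.2) + (11)²(0.2) = 62
V(Z) = E[Z²] − (E[Z])² = 62 − (7.6)² = 4.24
SD(Z) = √4.24 ≈ 2.059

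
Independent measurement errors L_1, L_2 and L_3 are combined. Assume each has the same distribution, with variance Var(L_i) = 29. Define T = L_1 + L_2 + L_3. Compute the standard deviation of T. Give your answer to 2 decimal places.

9.33

By independence, Var(T) = (1)²Var(L_1) + (1)²Var(L_2) + (1)²Var(L_3)
= (1)²·29 + (1)²·29 + (1)²·29 = 87
σ(T) = √87 ≈ 9.33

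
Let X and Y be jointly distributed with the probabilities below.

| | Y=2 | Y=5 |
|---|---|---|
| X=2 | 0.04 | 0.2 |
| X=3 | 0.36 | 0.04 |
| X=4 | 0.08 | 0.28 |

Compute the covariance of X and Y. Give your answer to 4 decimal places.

E[X] = 3.12,  E[Y] = 3.56
E[XY] = 11.16
Cov(X,Y) = E[XY] − E[X]E[Y] = 11.16 − (3.12)(3.56) = 0.0528

0.0528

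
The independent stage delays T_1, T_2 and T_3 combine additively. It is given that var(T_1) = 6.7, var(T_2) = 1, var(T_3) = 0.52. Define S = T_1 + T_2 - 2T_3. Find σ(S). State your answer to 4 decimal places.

By independence, var(S) = (1)²var(T_1) + (1)²var(T_2) + (-2)²var(T_3)
= (1)²·6.7 + (1)²·1 + (-2)²·0.52 = 9.78
σ(S) = √9.78 ≈ 3.1273

3.1273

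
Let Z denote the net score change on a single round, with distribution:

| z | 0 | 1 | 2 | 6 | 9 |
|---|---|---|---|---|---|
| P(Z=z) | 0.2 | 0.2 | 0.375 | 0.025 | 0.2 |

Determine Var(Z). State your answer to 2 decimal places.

10.39

E[Z] = (0)(0.2) + (1)(0.2) + (2)(0.375) + (6)(0.025) + (9)(0.2) = 2.9
E[Z²] = (0)²(0.2) + (1)²(0.2) + (2)²(0.375) + (6)²(0.025) + (9)²(0.2) = 18.8
Var(Z) = E[Z²] − (E[Z])² = 18.8 − (2.9)² = 10.39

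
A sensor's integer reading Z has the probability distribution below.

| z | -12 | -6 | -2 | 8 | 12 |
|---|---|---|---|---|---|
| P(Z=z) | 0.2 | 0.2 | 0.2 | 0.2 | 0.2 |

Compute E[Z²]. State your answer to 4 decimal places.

78.4000

E[Z²] = (-12)²(0.2) + (-6)²(0.2) + (-2)²(0.2) + (8)²(0.2) + (12)²(0.2) = 78.4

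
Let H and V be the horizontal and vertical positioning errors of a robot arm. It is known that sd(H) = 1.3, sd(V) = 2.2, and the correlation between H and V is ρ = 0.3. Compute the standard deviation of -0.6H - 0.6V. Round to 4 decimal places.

Var(H) = (1.3)² = 1.69;  Var(V) = (2.2)² = 4.84
cov(H,V) = ρ·sd(H)·sd(V) = 0.3·1.3·2.2 = 0.858
Var(-0.6H - 0.6V) = (-0.6)²·Var(H) + (-0.6)²·Var(V) + 2·(-0.6)·(-0.6)·cov(H,V)
= 0.36·1.69 + 0.36·4.84 + 0.72·0.858 = 2.96856
sd(-0.6H - 0.6V) = √2.96856 ≈ 1.7230

1.7230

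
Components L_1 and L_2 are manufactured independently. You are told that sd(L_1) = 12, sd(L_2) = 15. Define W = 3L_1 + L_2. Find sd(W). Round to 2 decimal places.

Var(L_1) = 144, Var(L_2) = 225
By independence, Var(W) = (3)²Var(L_1) + (1)²Var(L_2)
= (3)²·144 + (1)²·225 = 1521
sd(W) = √1521 ≈ 39.00

39.00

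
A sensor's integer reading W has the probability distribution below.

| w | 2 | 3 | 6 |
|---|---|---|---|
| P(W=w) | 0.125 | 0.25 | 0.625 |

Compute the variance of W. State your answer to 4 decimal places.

E[W] = (2)(0.125) + (3)(0.25) + (6)(0.625) = 4.75
E[W²] = (2)²(0.125) + (3)²(0.25) + (6)²(0.625) = 25.25
Var(W) = E[W²] − (E[W])² = 25.25 − (4.75)² = 2.6875

2.6875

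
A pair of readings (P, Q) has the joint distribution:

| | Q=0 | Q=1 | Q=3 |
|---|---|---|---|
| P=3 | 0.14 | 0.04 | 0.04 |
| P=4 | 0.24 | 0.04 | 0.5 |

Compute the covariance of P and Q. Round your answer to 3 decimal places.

0.214

E[P] = 3.78,  E[Q] = 1.7
E[PQ] = 6.64
cov(P,Q) = E[PQ] − E[P]E[Q] = 6.64 − (3.78)(1.7) = 0.214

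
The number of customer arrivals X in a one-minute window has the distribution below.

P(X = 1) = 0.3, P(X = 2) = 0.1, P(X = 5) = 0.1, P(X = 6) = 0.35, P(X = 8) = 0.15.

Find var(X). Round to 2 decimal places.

6.91

E[X] = (1)(0.3) + (2)(0.1) + (5)(0.1) + (6)(0.35) + (8)(0.15) = 4.3
E[X²] = (1)²(0.3) + (2)²(0.1) + (5)²(0.1) + (6)²(0.35) + (8)²(0.15) = 25.4
var(X) = E[X²] − (E[X])² = 25.4 − (4.3)² = 6.91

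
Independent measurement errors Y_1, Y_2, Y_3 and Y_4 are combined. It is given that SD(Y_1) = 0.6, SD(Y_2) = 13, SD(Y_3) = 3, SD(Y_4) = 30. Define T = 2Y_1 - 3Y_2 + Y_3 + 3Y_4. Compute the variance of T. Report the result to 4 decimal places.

V(Y_1) = 0.36, V(Y_2) = 169, V(Y_3) = 9, V(Y_4) = 900
By independence, V(T) = (2)²V(Y_1) + (-3)²V(Y_2) + (1)²V(Y_3) + (3)²V(Y_4)
= (2)²·0.36 + (-3)²·169 + (1)²·9 + (3)²·900 = 9631.44

9631.4400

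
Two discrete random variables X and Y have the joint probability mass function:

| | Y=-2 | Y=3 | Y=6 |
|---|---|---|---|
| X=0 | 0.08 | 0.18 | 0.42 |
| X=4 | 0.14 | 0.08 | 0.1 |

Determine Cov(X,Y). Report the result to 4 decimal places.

E[X] = 1.28,  E[Y] = 3.46
E[XY] = 2.24
Cov(X,Y) = E[XY] − E[X]E[Y] = 2.24 − (1.28)(3.46) = -2.1888

-2.1888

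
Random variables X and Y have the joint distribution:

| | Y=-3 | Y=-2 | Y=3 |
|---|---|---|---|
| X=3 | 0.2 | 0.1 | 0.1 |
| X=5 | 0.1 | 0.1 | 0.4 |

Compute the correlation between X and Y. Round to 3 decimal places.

E[X] = 4.2,  E[Y] = 0.2
E[XY] = 2
Cov(X,Y) = E[XY] − E[X]E[Y] = 2 − (4.2)(0.2) = 1.16
Var(X) = 0.96,  Var(Y) = 7.96
ρ = 1.16 / √(0.96·7.96) ≈ 0.420

0.420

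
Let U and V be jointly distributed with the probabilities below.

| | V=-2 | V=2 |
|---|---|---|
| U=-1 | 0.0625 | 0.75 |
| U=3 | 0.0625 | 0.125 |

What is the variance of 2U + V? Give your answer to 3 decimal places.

E[U] = -0.25,  E[V] = 1.5,  E[UV] = -1
Var(U) = 2.5 − (-0.25)² = 2.4375;  Var(V) = 4 − (1.5)² = 1.75
cov(U,V) = -1 − (-0.25)(1.5) = -0.625
Var(2U + V) = (2)²·2.4375 + (1)²·1.75 + 2·(2)·(1)·-0.625 = 9

9.000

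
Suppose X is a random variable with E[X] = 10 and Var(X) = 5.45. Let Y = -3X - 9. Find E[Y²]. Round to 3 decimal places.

1570.050

E[-3X - 9] = -3·10 − 9 = -39
Var(-3X - 9) = (-3)²·5.45 = 49.05
E[Y²] = Var(Y) + (E[Y])² = 49.05 + (-39)² = 1570.05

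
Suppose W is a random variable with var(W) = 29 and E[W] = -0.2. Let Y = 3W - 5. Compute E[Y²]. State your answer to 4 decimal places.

292.3600

E[3W - 5] = 3·-0.2 − 5 = -5.6
var(3W - 5) = (3)²·29 = 261
E[Y²] = var(Y) + (E[Y])² = 261 + (-5.6)² = 292.36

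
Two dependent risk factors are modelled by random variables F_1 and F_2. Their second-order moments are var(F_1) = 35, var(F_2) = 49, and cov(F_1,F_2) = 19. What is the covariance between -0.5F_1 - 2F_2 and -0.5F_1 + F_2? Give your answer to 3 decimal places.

-79.750

cov(-0.5F_1 - 2F_2, -0.5F_1 + F_2) = (-0.5)(-0.5)var(F_1) + (-2)(1)var(F_2) + [(-0.5)(1) + (-2)(-0.5)]cov(F_1,F_2)
= 0.25·35 + -2·49 + 0.5·19 = -79.75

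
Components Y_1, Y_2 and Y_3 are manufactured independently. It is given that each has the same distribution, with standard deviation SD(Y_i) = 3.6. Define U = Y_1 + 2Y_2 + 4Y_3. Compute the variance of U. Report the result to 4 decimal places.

V(Y_i) = (3.6)² = 12.96
By independence, V(U) = (1)²V(Y_1) + (2)²V(Y_2) + (4)²V(Y_3)
= (1)²·12.96 + (2)²·12.96 + (4)²·12.96 = 272.16

272.1600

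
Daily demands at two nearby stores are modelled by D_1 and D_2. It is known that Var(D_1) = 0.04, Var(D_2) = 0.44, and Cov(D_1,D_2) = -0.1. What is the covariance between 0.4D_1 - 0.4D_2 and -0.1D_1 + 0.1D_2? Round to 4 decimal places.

Cov(0.4D_1 - 0.4D_2, -0.1D_1 + 0.1D_2) = (0.4)(-0.1)Var(D_1) + (-0.4)(0.1)Var(D_2) + [(0.4)(0.1) + (-0.4)(-0.1)]Cov(D_1,D_2)
= -0.04·0.04 + -0.04·0.44 + 0.08·-0.1 = -0.0272

-0.0272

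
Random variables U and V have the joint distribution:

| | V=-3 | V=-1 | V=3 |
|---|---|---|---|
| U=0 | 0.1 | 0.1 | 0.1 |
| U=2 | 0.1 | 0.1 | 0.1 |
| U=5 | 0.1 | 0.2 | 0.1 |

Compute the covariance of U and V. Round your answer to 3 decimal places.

E[U] = 2.6,  E[V] = -0.4
E[UV] = -1.2
Cov(U,V) = E[UV] − E[U]E[V] = -1.2 − (2.6)(-0.4) = -0.16

-0.160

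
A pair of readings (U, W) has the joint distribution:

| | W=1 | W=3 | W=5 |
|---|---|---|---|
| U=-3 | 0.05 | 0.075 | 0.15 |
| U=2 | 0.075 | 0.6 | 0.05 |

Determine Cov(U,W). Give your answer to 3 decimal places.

-0.794

E[U] = 0.625,  E[W] = 3.15
E[UW] = 1.175
Cov(U,W) = E[UW] − E[U]E[W] = 1.175 − (0.625)(3.15) = -0.79375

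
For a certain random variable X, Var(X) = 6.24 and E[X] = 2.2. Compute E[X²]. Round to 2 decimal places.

E[X²] = Var(X) + (E[X])² = 6.24 + (2.2)² = 11.08

11.08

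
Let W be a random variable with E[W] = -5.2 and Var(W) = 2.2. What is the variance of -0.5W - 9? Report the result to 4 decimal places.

Var(-0.5W - 9) = (-0.5)²·Var(W) = 0.25·2.2 = 0.55

0.5500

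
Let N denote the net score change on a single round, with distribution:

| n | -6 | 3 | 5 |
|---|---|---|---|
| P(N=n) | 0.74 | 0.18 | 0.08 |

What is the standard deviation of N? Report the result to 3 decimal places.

E[N] = (-6)(0.74) + (3)(0.18) + (5)(0.08) = -3.5
E[N²] = (-6)²(0.74) + (3)²(0.18) + (5)²(0.08) = 30.26
Var(N) = E[N²] − (E[N])² = 30.26 − (-3.5)² = 18.01
SD(N) = √18.01 ≈ 4.244

4.244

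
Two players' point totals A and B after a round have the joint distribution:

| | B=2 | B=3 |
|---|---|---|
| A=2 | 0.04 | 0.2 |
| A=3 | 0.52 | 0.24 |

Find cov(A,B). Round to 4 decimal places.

E[A] = 2.76,  E[B] = 2.44
E[AB] = 6.64
cov(A,B) = E[AB] − E[A]E[B] = 6.64 − (2.76)(2.44) = -0.0944

-0.0944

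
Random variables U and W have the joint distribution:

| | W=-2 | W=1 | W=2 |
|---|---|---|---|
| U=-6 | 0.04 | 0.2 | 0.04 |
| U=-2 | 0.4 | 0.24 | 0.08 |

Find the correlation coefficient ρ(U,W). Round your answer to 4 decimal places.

-0.3509

E[U] = -3.12,  E[W] = -0.2
E[UW] = -0.4
Cov(U,W) = E[UW] − E[U]E[W] = -0.4 − (-3.12)(-0.2) = -1.024
var(U) = 3.2256,  var(W) = 2.64
ρ = -1.024 / √(3.2256·2.64) ≈ -0.3509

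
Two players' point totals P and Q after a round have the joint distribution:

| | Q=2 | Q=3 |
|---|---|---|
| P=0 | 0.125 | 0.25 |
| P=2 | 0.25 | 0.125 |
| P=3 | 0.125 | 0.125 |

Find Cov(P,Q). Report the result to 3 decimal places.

E[P] = 1.5,  E[Q] = 2.5
E[PQ] = 3.625
Cov(P,Q) = E[PQ] − E[P]E[Q] = 3.625 − (1.5)(2.5) = -0.125

-0.125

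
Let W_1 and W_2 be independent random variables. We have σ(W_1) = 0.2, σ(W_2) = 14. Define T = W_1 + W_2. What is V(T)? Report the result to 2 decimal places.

196.04

V(W_1) = 0.04, V(W_2) = 196
By independence, V(T) = (1)²V(W_1) + (1)²V(W_2)
= (1)²·0.04 + (1)²·196 = 196.04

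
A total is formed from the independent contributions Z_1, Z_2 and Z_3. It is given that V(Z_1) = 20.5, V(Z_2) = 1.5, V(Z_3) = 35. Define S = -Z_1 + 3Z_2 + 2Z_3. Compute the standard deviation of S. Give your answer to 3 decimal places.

By independence, V(S) = (-1)²V(Z_1) + (3)²V(Z_2) + (2)²V(Z_3)
= (-1)²·20.5 + (3)²·1.5 + (2)²·35 = 174
SD(S) = √174 ≈ 13.191

13.191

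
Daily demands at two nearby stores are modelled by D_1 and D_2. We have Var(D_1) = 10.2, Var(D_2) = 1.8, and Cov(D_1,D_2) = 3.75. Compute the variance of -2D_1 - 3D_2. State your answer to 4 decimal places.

102.0000

Var(-2D_1 - 3D_2) = (-2)²·Var(D_1) + (-3)²·Var(D_2) + 2·(-2)·(-3)·Cov(D_1,D_2)
= 4·10.2 + 9·1.8 + 12·3.75 = 102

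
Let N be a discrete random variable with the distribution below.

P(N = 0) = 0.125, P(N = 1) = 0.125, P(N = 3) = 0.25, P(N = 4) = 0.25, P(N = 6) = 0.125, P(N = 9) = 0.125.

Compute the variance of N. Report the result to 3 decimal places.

E[N] = (0)(0.125) + (1)(0.125) + (3)(0.25) + (4)(0.25) + (6)(0.125) + (9)(0.125) = 3.75
E[N²] = (0)²(0.125) + (1)²(0.125) + (3)²(0.25) + (4)²(0.25) + (6)²(0.125) + (9)²(0.125) = 21
Var(N) = E[N²] − (E[N])² = 21 − (3.75)² = 6.9375

6.938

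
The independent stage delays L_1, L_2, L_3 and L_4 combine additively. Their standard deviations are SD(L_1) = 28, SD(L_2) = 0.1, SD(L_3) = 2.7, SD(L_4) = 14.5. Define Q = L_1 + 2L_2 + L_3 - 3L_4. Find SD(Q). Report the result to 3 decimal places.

Var(L_1) = 784, Var(L_2) = 0.01, Var(L_3) = 7.29, Var(L_4) = 210.25
By independence, Var(Q) = (1)²Var(L_1) + (2)²Var(L_2) + (1)²Var(L_3) + (-3)²Var(L_4)
= (1)²·784 + (2)²·0.01 + (1)²·7.29 + (-3)²·210.25 = 2683.58
SD(Q) = √2683.58 ≈ 51.803

51.803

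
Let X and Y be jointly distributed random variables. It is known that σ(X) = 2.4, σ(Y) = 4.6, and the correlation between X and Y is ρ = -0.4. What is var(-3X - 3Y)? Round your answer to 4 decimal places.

162.7920

var(X) = (2.4)² = 5.76;  var(Y) = (4.6)² = 21.16
cov(X,Y) = ρ·σ(X)·σ(Y) = -0.4·2.4·4.6 = -4.416
var(-3X - 3Y) = (-3)²·var(X) + (-3)²·var(Y) + 2·(-3)·(-3)·cov(X,Y)
= 9·5.76 + 9·21.16 + 18·-4.416 = 162.792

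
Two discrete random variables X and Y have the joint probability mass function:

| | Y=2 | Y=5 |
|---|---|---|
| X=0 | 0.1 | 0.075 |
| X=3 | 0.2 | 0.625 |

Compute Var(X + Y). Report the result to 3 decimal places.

E[X] = 2.475,  E[Y] = 4.1,  E[XY] = 10.575
Var(X) = 7.425 − (2.475)² = 1.299375;  Var(Y) = 18.7 − (4.1)² = 1.89
Cov(X,Y) = 10.575 − (2.475)(4.1) = 0.4275
Var(X + Y) = (1)²·1.299375 + (1)²·1.89 + 2·(1)·(1)·0.4275 = 4.044375

4.044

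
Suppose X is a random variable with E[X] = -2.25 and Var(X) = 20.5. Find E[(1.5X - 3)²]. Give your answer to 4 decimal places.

86.7656

E[1.5X - 3] = 1.5·-2.25 − 3 = -6.375
Var(1.5X - 3) = (1.5)²·20.5 = 46.125
E[(1.5X - 3)²] = Var((1.5X - 3)) + (E[(1.5X - 3)])² = 46.125 + (-6.375)² = 86.765625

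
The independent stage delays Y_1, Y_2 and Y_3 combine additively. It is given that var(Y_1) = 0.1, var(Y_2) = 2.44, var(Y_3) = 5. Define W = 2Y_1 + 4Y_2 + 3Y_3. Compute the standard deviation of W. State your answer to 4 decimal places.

9.1891

By independence, var(W) = (2)²var(Y_1) + (4)²var(Y_2) + (3)²var(Y_3)
= (2)²·0.1 + (4)²·2.44 + (3)²·5 = 84.44
SD(W) = √84.44 ≈ 9.1891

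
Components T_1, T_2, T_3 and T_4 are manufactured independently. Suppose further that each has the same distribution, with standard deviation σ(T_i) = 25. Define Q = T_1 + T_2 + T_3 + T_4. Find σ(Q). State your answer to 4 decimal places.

Var(T_i) = (25)² = 625
By independence, Var(Q) = (1)²Var(T_1) + (1)²Var(T_2) + (1)²Var(T_3) + (1)²Var(T_4)
= (1)²·625 + (1)²·625 + (1)²·625 + (1)²·625 = 2500
σ(Q) = √2500 ≈ 50.0000

50.0000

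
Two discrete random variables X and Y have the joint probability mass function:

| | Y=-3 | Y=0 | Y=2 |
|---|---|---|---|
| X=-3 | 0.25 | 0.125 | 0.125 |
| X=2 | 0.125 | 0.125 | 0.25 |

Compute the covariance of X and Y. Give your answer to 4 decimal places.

E[X] = -0.5,  E[Y] = -0.375
E[XY] = 1.75
cov(X,Y) = E[XY] − E[X]E[Y] = 1.75 − (-0.5)(-0.375) = 1.5625

1.5625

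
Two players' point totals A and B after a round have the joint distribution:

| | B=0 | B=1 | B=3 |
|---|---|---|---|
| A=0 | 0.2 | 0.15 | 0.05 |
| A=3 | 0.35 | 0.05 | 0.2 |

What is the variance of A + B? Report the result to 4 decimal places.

4.1875

E[A] = 1.8,  E[B] = 0.95,  E[AB] = 1.95
Var(A) = 5.4 − (1.8)² = 2.16;  Var(B) = 2.45 − (0.95)² = 1.5475
Cov(A,B) = 1.95 − (1.8)(0.95) = 0.24
Var(A + B) = (1)²·2.16 + (1)²·1.5475 + 2·(1)·(1)·0.24 = 4.1875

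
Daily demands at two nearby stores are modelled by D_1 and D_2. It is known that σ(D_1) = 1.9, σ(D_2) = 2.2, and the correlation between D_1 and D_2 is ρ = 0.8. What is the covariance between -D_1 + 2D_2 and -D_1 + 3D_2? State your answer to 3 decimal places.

V(D_1) = (1.9)² = 3.61;  V(D_2) = (2.2)² = 4.84
Cov(D_1,D_2) = ρ·σ(D_1)·σ(D_2) = 0.8·1.9·2.2 = 3.344
Cov(-D_1 + 2D_2, -D_1 + 3D_2) = (-1)(-1)V(D_1) + (2)(3)V(D_2) + [(-1)(3) + (2)(-1)]Cov(D_1,D_2)
= 1·3.61 + 6·4.84 + -5·3.344 = 15.93

15.930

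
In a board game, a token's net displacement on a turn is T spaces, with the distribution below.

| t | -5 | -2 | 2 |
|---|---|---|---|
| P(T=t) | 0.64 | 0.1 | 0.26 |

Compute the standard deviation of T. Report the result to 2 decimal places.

3.02

E[T] = (-5)(0.64) + (-2)(0.1) + (2)(0.26) = -2.88
E[T²] = (-5)²(0.64) + (-2)²(0.1) + (2)²(0.26) = 17.44
Var(T) = E[T²] − (E[T])² = 17.44 − (-2.88)² = 9.1456
SD(T) = √9.1456 ≈ 3.02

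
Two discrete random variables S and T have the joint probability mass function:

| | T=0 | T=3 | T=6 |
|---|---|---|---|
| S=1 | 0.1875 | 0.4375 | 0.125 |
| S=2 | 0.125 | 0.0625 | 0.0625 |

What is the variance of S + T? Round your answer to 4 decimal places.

4.3594

E[S] = 1.25,  E[T] = 2.625,  E[ST] = 3.1875
V(S) = 1.75 − (1.25)² = 0.1875;  V(T) = 11.25 − (2.625)² = 4.359375
cov(S,T) = 3.1875 − (1.25)(2.625) = -0.09375
V(S + T) = (1)²·0.1875 + (1)²·4.359375 + 2·(1)·(1)·-0.09375 = 4.359375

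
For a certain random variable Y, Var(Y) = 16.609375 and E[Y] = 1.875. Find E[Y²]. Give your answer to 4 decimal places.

E[Y²] = Var(Y) + (E[Y])² = 16.609375 + (1.875)² = 20.125

20.1250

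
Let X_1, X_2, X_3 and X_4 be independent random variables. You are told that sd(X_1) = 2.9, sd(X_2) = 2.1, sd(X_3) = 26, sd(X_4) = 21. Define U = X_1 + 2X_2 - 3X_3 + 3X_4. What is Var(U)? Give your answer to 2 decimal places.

10079.05

Var(X_1) = 8.41, Var(X_2) = 4.41, Var(X_3) = 676, Var(X_4) = 441
By independence, Var(U) = (1)²Var(X_1) + (2)²Var(X_2) + (-3)²Var(X_3) + (3)²Var(X_4)
= (1)²·8.41 + (2)²·4.41 + (-3)²·676 + (3)²·441 = 10079.05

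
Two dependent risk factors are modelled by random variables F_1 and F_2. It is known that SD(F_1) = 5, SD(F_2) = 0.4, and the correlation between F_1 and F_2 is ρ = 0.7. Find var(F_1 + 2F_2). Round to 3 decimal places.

31.240

var(F_1) = (5)² = 25;  var(F_2) = (0.4)² = 0.16
cov(F_1,F_2) = ρ·SD(F_1)·SD(F_2) = 0.7·5·0.4 = 1.4
var(F_1 + 2F_2) = (1)²·var(F_1) + (2)²·var(F_2) + 2·(1)·(2)·cov(F_1,F_2)
= 1·25 + 4·0.16 + 4·1.4 = 31.24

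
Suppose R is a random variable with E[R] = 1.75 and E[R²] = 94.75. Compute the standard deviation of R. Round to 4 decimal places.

Var(R) = 94.75 − (1.75)² = 91.6875
σ(R) = √91.6875 ≈ 9.5754

9.5754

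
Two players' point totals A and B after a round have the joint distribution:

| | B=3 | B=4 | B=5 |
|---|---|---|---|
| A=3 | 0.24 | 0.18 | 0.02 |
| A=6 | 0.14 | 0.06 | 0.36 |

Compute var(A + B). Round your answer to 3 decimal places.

E[A] = 4.68,  E[B] = 4,  E[AB] = 19.38
var(A) = 24.12 − (4.68)² = 2.2176;  var(B) = 16.76 − (4)² = 0.76
cov(A,B) = 19.38 − (4.68)(4) = 0.66
var(A + B) = (1)²·2.2176 + (1)²·0.76 + 2·(1)·(1)·0.66 = 4.2976

4.298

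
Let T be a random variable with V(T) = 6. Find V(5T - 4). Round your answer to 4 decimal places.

150.0000

V(5T - 4) = (5)²·V(T) = 25·6 = 150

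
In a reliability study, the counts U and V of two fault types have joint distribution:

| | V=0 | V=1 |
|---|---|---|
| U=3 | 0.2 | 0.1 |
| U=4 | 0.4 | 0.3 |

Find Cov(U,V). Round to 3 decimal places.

E[U] = 3.7,  E[V] = 0.4
E[UV] = 1.5
Cov(U,V) = E[UV] − E[U]E[V] = 1.5 − (3.7)(0.4) = 0.02

0.020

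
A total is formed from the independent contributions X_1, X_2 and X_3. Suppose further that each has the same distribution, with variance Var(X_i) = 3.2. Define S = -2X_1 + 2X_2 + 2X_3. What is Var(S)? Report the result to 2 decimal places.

38.40

By independence, Var(S) = (-2)²Var(X_1) + (2)²Var(X_2) + (2)²Var(X_3)
= (-2)²·3.2 + (2)²·3.2 + (2)²·3.2 = 38.4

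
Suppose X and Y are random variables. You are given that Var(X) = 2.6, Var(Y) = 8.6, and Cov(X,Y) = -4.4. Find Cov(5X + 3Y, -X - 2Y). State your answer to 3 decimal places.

Cov(5X + 3Y, -X - 2Y) = (5)(-1)Var(X) + (3)(-2)Var(Y) + [(5)(-2) + (3)(-1)]Cov(X,Y)
= -5·2.6 + -6·8.6 + -13·-4.4 = -7.4

-7.400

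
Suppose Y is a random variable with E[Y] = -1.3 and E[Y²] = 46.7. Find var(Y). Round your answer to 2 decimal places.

var(Y) = 46.7 − (-1.3)² = 45.01

45.01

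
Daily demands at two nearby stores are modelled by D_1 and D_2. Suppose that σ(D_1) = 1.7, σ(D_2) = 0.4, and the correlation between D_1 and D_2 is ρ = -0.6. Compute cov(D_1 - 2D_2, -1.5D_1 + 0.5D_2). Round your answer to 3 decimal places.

V(D_1) = (1.7)² = 2.89;  V(D_2) = (0.4)² = 0.16
cov(D_1,D_2) = ρ·σ(D_1)·σ(D_2) = -0.6·1.7·0.4 = -0.408
cov(D_1 - 2D_2, -1.5D_1 + 0.5D_2) = (1)(-1.5)V(D_1) + (-2)(0.5)V(D_2) + [(1)(0.5) + (-2)(-1.5)]cov(D_1,D_2)
= -1.5·2.89 + -1·0.16 + 3.5·-0.408 = -5.923

-5.923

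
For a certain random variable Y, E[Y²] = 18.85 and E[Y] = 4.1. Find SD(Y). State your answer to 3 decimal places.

Var(Y) = 18.85 − (4.1)² = 2.04
SD(Y) = √2.04 ≈ 1.428

1.428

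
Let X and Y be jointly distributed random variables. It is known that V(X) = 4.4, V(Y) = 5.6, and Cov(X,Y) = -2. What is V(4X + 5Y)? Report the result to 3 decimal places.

130.400

V(4X + 5Y) = (4)²·V(X) + (5)²·V(Y) + 2·(4)·(5)·Cov(X,Y)
= 16·4.4 + 25·5.6 + 40·-2 = 130.4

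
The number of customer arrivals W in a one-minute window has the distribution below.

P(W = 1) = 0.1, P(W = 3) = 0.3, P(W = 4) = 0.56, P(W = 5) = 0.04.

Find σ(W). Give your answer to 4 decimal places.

E[W] = (1)(0.1) + (3)(0.3) + (4)(0.56) + (5)(0.04) = 3.44
E[W²] = (1)²(0.1) + (3)²(0.3) + (4)²(0.56) + (5)²(0.04) = 12.76
V(W) = E[W²] − (E[W])² = 12.76 − (3.44)² = 0.9264
σ(W) = √0.9264 ≈ 0.9625

0.9625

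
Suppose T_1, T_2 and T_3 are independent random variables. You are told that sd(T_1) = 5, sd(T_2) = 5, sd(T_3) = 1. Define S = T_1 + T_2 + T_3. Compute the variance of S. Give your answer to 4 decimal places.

51.0000

Var(T_1) = 25, Var(T_2) = 25, Var(T_3) = 1
By independence, Var(S) = (1)²Var(T_1) + (1)²Var(T_2) + (1)²Var(T_3)
= (1)²·25 + (1)²·25 + (1)²·1 = 51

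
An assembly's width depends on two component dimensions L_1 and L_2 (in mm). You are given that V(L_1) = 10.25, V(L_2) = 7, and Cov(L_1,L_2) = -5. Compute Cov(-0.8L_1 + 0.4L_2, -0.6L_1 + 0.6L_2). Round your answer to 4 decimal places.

10.2000

Cov(-0.8L_1 + 0.4L_2, -0.6L_1 + 0.6L_2) = (-0.8)(-0.6)V(L_1) + (0.4)(0.6)V(L_2) + [(-0.8)(0.6) + (0.4)(-0.6)]Cov(L_1,L_2)
= 0.48·10.25 + 0.24·7 + -0.72·-5 = 10.2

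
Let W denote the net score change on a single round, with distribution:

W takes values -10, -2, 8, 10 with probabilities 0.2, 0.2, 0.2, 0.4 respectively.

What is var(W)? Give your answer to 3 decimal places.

E[W] = (-10)(0.2) + (-2)(0.2) + (8)(0.2) + (10)(0.4) = 3.2
E[W²] = (-10)²(0.2) + (-2)²(0.2) + (8)²(0.2) + (10)²(0.4) = 73.6
var(W) = E[W²] − (E[W])² = 73.6 − (3.2)² = 63.36

63.360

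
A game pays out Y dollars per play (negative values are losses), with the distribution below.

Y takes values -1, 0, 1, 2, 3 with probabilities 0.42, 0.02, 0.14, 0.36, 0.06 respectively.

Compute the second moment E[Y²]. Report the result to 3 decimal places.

E[Y²] = (-1)²(0.42) + (0)²(0.02) + (1)²(0.14) + (2)²(0.36) + (3)²(0.06) = 2.54

2.540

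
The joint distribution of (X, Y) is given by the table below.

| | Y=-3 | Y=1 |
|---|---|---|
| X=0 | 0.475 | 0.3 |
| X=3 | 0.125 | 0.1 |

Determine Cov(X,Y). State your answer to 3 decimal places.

E[X] = 0.675,  E[Y] = -1.4
E[XY] = -0.825
Cov(X,Y) = E[XY] − E[X]E[Y] = -0.825 − (0.675)(-1.4) = 0.12

0.120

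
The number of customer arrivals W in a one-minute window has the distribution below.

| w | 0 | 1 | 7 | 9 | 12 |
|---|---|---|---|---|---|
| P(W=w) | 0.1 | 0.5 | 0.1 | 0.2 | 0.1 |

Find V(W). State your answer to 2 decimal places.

E[W] = (0)(0.1) + (1)(0.5) + (7)(0.1) + (9)(0.2) + (12)(0.1) = 4.2
E[W²] = (0)²(0.1) + (1)²(0.5) + (7)²(0.1) + (9)²(0.2) + (12)²(0.1) = 36
V(W) = E[W²] − (E[W])² = 36 − (4.2)² = 18.36

18.36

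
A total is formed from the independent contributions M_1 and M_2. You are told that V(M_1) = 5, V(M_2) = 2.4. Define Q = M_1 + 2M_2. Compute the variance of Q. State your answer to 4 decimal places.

By independence, V(Q) = (1)²V(M_1) + (2)²V(M_2)
= (1)²·5 + (2)²·2.4 = 14.6

14.6000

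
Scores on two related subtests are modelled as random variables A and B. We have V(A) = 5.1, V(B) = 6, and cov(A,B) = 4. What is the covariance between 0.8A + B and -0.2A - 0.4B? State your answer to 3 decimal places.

cov(0.8A + B, -0.2A - 0.4B) = (0.8)(-0.2)V(A) + (1)(-0.4)V(B) + [(0.8)(-0.4) + (1)(-0.2)]cov(A,B)
= -0.16·5.1 + -0.4·6 + -0.52·4 = -5.296

-5.296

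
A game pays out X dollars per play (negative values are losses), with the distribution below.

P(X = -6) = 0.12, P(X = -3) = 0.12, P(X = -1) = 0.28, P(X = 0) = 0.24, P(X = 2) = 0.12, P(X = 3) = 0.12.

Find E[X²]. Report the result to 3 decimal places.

E[X²] = (-6)²(0.12) + (-3)²(0.12) + (-1)²(0.28) + (0)²(0.24) + (2)²(0.12) + (3)²(0.12) = 7.24

7.240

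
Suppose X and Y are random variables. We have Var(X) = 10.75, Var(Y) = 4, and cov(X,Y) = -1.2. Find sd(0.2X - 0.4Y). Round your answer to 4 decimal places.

1.1234

Var(0.2X - 0.4Y) = (0.2)²·Var(X) + (-0.4)²·Var(Y) + 2·(0.2)·(-0.4)·cov(X,Y)
= 0.04·10.75 + 0.16·4 + -0.16·-1.2 = 1.262
sd(0.2X - 0.4Y) = √1.262 ≈ 1.1234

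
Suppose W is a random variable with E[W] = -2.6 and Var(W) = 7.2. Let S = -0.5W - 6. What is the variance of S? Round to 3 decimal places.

Var(-0.5W - 6) = (-0.5)²·Var(W) = 0.25·7.2 = 1.8

1.800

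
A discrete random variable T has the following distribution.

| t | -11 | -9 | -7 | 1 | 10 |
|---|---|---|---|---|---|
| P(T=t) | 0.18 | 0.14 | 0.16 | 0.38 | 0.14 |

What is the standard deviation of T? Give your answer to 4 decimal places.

6.9774

E[T] = (-11)(0.18) + (-9)(0.14) + (-7)(0.16) + (1)(0.38) + (10)(0.14) = -2.58
E[T²] = (-11)²(0.18) + (-9)²(0.14) + (-7)²(0.16) + (1)²(0.38) + (10)²(0.14) = 55.34
V(T) = E[T²] − (E[T])² = 55.34 − (-2.58)² = 48.6836
sd(T) = √48.6836 ≈ 6.9774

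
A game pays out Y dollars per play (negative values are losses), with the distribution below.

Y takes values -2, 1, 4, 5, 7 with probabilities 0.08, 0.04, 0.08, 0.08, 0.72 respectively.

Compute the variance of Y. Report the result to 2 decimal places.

7.11

E[Y] = (-2)(0.08) + (1)(0.04) + (4)(0.08) + (5)(0.08) + (7)(0.72) = 5.64
E[Y²] = (-2)²(0.08) + (1)²(0.04) + (4)²(0.08) + (5)²(0.08) + (7)²(0.72) = 38.92
var(Y) = E[Y²] − (E[Y])² = 38.92 − (5.64)² = 7.1104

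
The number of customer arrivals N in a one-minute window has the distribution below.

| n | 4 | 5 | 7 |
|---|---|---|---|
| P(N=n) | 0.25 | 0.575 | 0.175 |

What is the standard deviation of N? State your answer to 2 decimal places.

0.97

E[N] = (4)(0.25) + (5)(0.575) + (7)(0.175) = 5.1
E[N²] = (4)²(0.25) + (5)²(0.575) + (7)²(0.175) = 26.95
var(N) = E[N²] − (E[N])² = 26.95 − (5.1)² = 0.94
SD(N) = √0.94 ≈ 0.97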